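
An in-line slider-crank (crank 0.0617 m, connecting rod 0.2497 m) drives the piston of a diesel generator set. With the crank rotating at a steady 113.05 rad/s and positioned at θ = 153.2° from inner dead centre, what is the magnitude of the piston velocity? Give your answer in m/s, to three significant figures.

2.45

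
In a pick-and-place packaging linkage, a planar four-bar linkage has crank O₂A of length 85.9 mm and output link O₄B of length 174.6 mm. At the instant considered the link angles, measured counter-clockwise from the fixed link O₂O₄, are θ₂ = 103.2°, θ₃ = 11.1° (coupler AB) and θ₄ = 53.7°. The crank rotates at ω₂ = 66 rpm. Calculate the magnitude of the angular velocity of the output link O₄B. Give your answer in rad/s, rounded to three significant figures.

ω₂ = 6.912 rad/s (from 66 rpm).
Differentiating the loop-closure r₂e^{iθ₂}+r₃e^{iθ₃}=r₁+r₄e^{iθ₄} gives r₂ω₂e^{iθ₂}+r₃ω₃e^{iθ₃}=r₄ω₄e^{iθ₄}.
Eliminating the other unknown: ω₄ = r₂ω₂ sin(θ₂−θ₃) / [r₄ sin(θ₄−θ₃)].
Numerator sine = +0.99933; denominator sine = +0.67688.
Result = 0.0859·6.912·(+0.99933) / (0.1746·(+0.67688)) = +5.0202 rad/s; magnitude 5.0202 rad/s.

5.02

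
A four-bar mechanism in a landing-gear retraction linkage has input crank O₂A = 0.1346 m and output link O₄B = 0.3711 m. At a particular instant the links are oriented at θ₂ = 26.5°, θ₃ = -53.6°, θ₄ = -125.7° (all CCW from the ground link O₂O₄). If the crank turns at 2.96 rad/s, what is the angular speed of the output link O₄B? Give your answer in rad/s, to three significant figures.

1.11

ω₂ = 2.96 rad/s
Differentiating the loop-closure r₂e^{iθ₂}+r₃e^{iθ₃}=r₁+r₄e^{iθ₄} gives r₂ω₂e^{iθ₂}+r₃ω₃e^{iθ₃}=r₄ω₄e^{iθ₄}.
Eliminating the other unknown: ω₄ = r₂ω₂ sin(θ₂−θ₃) / [r₄ sin(θ₄−θ₃)].
Numerator sine = +0.98511; denominator sine = -0.95159.
Result = 0.1346·2.96·(+0.98511) / (0.3711·(-0.95159)) = -1.1114 rad/s; magnitude 1.1114 rad/s.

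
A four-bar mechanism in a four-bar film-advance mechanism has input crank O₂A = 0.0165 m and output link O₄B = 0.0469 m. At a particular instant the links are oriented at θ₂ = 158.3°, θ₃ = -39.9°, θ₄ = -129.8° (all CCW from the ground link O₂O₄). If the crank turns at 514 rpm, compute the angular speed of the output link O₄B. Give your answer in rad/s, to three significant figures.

ω₂ = 53.83 rad/s (from 514 rpm).
Differentiating the loop-closure r₂e^{iθ₂}+r₃e^{iθ₃}=r₁+r₄e^{iθ₄} gives r₂ω₂e^{iθ₂}+r₃ω₃e^{iθ₃}=r₄ω₄e^{iθ₄}.
Eliminating the other unknown: ω₄ = r₂ω₂ sin(θ₂−θ₃) / [r₄ sin(θ₄−θ₃)].
Numerator sine = -0.31233; denominator sine = -1.00000.
Result = 0.0165·53.83·(-0.31233) / (0.0469·(-1.00000)) = +5.9146 rad/s; magnitude 5.9146 rad/s.

5.91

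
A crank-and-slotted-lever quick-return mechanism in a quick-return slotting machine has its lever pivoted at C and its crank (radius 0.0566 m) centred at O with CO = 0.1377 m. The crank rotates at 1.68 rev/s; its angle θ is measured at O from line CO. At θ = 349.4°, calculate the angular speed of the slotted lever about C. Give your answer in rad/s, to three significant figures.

3.06

ω = 10.56 rad/s (from 1.68 rev/s).
Crank pin A relative to C: A = (d + r cosθ, r sinθ); lever angle φ = atan2(r sinθ, d + r cosθ).
Differentiating tanφ: φ̇ = rω(d cosθ + r)/(d² + r² + 2dr cosθ).
d² + r² + 2dr cosθ = |CA|² = 0.0374865 m²;  d cosθ + r = +0.19195 m.
|ω_lever| = |0.0566·10.56·+0.19195| / 0.0374865 = 3.0593 rad/s.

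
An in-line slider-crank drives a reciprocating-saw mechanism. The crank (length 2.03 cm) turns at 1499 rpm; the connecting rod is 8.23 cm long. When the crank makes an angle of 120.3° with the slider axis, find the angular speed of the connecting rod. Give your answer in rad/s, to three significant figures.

20.0

ω = 157 rad/s (converted from 1499 rpm).
The rod makes angle φ with the slider axis where L sinφ = r sinθ; differentiating, L cosφ·φ̇ = r ω cosθ.
L cosφ = √(L² − r² sin²θ) = 0.080412 m.
|ω_rod| = r ω |cosθ| / √(L² − r² sin²θ) = 0.0203·157·0.50453/0.080412 = 19.994 rad/s.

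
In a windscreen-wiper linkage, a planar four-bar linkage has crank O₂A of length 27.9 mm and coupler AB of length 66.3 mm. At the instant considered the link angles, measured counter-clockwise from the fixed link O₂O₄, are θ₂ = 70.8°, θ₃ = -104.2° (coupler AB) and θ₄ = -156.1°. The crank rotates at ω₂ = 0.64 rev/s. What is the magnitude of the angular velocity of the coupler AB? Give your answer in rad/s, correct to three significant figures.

1.57

ω₂ = 4.021 rad/s (from 0.64 rev/s).
Differentiating the loop-closure r₂e^{iθ₂}+r₃e^{iθ₃}=r₁+r₄e^{iθ₄} gives r₂ω₂e^{iθ₂}+r₃ω₃e^{iθ₃}=r₄ω₄e^{iθ₄}.
Eliminating the other unknown: ω₃ = r₂ω₂ sin(θ₄−θ₂) / [r₃ sin(θ₃−θ₄)].
Numerator sine = +0.73016; denominator sine = +0.78694.
Result = 0.0279·4.021·(+0.73016) / (0.0663·(+0.78694)) = +1.5701 rad/s; magnitude 1.5701 rad/s.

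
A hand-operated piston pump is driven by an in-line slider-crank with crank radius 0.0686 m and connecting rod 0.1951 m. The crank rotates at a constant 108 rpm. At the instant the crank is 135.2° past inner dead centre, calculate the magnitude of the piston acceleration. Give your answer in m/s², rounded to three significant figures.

ω = 2π·108/60 = 11.31 rad/s
x(θ) = r cosθ + √(L² − r² sin²θ); with ω constant, a = ω²·d²x/dθ².
d²x/dθ² = −r cosθ − r²(cos2θ)/√u − r⁴ sin²2θ/(4u^{3/2}),  u = L² − r² sin²θ = 0.0357275 m².
Substituting r = 0.0686 m, L = 0.1951 m, θ = 135.2°: d²x/dθ² = +0.047683 m.
a = ω²·d²x/dθ² = (11.31)²·(+0.047683) = +6.0991 m/s²;  |a| = 6.0991 m/s².

6.10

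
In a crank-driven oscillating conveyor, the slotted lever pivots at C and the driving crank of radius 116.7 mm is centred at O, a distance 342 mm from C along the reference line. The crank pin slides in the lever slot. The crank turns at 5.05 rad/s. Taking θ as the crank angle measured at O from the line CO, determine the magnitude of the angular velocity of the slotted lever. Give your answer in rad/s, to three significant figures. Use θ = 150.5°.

ω = 5.05 rad/s
Crank pin A relative to C: A = (d + r cosθ, r sinθ); lever angle φ = atan2(r sinθ, d + r cosθ).
Differentiating tanφ: φ̇ = rω(d cosθ + r)/(d² + r² + 2dr cosθ).
d² + r² + 2dr cosθ = |CA|² = 0.0611087 m²;  d cosθ + r = -0.18096 m.
|ω_lever| = |0.1167·5.05·-0.18096| / 0.0611087 = 1.7452 rad/s.

1.75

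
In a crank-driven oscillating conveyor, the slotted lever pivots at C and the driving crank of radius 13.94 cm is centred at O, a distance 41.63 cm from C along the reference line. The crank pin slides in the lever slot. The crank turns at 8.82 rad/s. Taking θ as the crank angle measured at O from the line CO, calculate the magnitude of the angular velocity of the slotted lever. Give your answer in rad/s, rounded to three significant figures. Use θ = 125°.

ω = 8.82 rad/s
Crank pin A relative to C: A = (d + r cosθ, r sinθ); lever angle φ = atan2(r sinθ, d + r cosθ).
Differentiating tanφ: φ̇ = rω(d cosθ + r)/(d² + r² + 2dr cosθ).
d² + r² + 2dr cosθ = |CA|² = 0.126166 m²;  d cosθ + r = -0.09938 m.
|ω_lever| = |0.1394·8.82·-0.09938| / 0.126166 = 0.96847 rad/s.

0.968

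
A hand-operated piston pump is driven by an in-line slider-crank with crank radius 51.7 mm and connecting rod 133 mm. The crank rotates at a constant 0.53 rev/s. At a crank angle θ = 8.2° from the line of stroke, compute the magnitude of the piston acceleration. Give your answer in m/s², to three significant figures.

0.782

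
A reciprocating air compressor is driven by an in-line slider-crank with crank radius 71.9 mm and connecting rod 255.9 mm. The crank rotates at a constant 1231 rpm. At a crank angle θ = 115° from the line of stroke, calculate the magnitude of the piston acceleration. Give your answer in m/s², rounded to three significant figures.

ω = 2π·1231/60 = 128.9 rad/s
x(θ) = r cosθ + √(L² − r² sin²θ); with ω constant, a = ω²·d²x/dθ².
d²x/dθ² = −r cosθ − r²(cos2θ)/√u − r⁴ sin²2θ/(4u^{3/2}),  u = L² − r² sin²θ = 0.0612385 m².
Substituting r = 0.0719 m, L = 0.2559 m, θ = 115°: d²x/dθ² = +0.043556 m.
a = ω²·d²x/dθ² = (128.9)²·(+0.043556) = +723.8 m/s²;  |a| = 723.8 m/s².

724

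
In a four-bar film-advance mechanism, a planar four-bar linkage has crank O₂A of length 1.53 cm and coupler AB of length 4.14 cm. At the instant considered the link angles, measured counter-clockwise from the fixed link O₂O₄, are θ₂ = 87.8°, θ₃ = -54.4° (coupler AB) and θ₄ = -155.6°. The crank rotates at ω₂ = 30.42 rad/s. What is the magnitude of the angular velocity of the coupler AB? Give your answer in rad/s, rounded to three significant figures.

ω₂ = 30.42 rad/s
Differentiating the loop-closure r₂e^{iθ₂}+r₃e^{iθ₃}=r₁+r₄e^{iθ₄} gives r₂ω₂e^{iθ₂}+r₃ω₃e^{iθ₃}=r₄ω₄e^{iθ₄}.
Eliminating the other unknown: ω₃ = r₂ω₂ sin(θ₄−θ₂) / [r₃ sin(θ₃−θ₄)].
Numerator sine = +0.89415; denominator sine = +0.98096.
Result = 0.0153·30.42·(+0.89415) / (0.0414·(+0.98096)) = +10.247 rad/s; magnitude 10.247 rad/s.

10.2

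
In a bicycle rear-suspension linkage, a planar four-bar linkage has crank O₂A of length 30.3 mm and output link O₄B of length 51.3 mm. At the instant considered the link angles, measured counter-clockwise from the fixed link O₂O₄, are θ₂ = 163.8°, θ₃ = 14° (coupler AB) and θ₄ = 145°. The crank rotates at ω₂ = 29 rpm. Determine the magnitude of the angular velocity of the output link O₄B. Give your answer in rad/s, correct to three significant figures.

ω₂ = 3.037 rad/s (from 29 rpm).
Differentiating the loop-closure r₂e^{iθ₂}+r₃e^{iθ₃}=r₁+r₄e^{iθ₄} gives r₂ω₂e^{iθ₂}+r₃ω₃e^{iθ₃}=r₄ω₄e^{iθ₄}.
Eliminating the other unknown: ω₄ = r₂ω₂ sin(θ₂−θ₃) / [r₄ sin(θ₄−θ₃)].
Numerator sine = +0.50302; denominator sine = +0.75471.
Result = 0.0303·3.037·(+0.50302) / (0.0513·(+0.75471)) = +1.1955 rad/s; magnitude 1.1955 rad/s.

1.20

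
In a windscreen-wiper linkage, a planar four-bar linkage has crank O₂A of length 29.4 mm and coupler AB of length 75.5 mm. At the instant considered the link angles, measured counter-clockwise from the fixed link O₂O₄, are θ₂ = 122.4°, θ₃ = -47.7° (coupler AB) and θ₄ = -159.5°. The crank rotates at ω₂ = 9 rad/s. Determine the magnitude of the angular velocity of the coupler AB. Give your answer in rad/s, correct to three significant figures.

3.69

ω₂ = 9 rad/s
Differentiating the loop-closure r₂e^{iθ₂}+r₃e^{iθ₃}=r₁+r₄e^{iθ₄} gives r₂ω₂e^{iθ₂}+r₃ω₃e^{iθ₃}=r₄ω₄e^{iθ₄}.
Eliminating the other unknown: ω₃ = r₂ω₂ sin(θ₄−θ₂) / [r₃ sin(θ₃−θ₄)].
Numerator sine = +0.97851; denominator sine = +0.92849.
Result = 0.0294·9·(+0.97851) / (0.0755·(+0.92849)) = +3.6935 rad/s; magnitude 3.6935 rad/s.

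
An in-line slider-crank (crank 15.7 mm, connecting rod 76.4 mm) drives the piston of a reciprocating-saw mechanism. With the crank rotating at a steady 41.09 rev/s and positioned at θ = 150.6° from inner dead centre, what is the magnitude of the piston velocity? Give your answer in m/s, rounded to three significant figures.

1.63

ω = 2π·41.1 = 258.2 rad/s
For an in-line slider-crank, x = r cosθ + √(L² − r² sin²θ), so v = −rω sinθ·[1 + r cosθ/√(L² − r² sin²θ)].
With r = 0.0157 m, L = 0.0764 m, θ = 150.6°: √(L² − r² sin²θ) = 0.07601 m.
v = −0.0157·258.2·0.49090·[1 + 0.0157·-0.87121/0.07601] = -1.6317 m/s.
|v| = 1.6317 m/s.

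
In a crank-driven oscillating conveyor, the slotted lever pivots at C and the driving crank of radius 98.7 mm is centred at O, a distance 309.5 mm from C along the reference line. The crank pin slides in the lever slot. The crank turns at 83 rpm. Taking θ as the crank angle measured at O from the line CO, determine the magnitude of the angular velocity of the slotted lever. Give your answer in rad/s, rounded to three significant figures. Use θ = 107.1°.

0.0754

ω = 8.692 rad/s (from 83 rpm).
Crank pin A relative to C: A = (d + r cosθ, r sinθ); lever angle φ = atan2(r sinθ, d + r cosθ).
Differentiating tanφ: φ̇ = rω(d cosθ + r)/(d² + r² + 2dr cosθ).
d² + r² + 2dr cosθ = |CA|² = 0.0875675 m²;  d cosθ + r = +0.0076945 m.
|ω_lever| = |0.0987·8.692·+0.0076945| / 0.0875675 = 0.075381 rad/s.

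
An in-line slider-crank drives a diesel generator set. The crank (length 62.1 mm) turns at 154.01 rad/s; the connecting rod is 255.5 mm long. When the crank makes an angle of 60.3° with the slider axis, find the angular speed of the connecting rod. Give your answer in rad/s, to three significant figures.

19.0

ω = 154 rad/s
The rod makes angle φ with the slider axis where L sinφ = r sinθ; differentiating, L cosφ·φ̇ = r ω cosθ.
L cosφ = √(L² − r² sin²θ) = 0.24974 m.
|ω_rod| = r ω |cosθ| / √(L² − r² sin²θ) = 0.0621·154·0.49546/0.24974 = 18.974 rad/s.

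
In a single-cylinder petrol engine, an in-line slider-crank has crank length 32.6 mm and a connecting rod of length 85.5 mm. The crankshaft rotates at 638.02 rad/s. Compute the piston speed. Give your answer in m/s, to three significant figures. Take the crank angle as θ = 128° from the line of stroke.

12.4

ω = 638 rad/s
For an in-line slider-crank, x = r cosθ + √(L² − r² sin²θ), so v = −rω sinθ·[1 + r cosθ/√(L² − r² sin²θ)].
With r = 0.0326 m, L = 0.0855 m, θ = 128°: √(L² − r² sin²θ) = 0.081549 m.
v = −0.0326·638·0.78801·[1 + 0.0326·-0.61566/0.081549] = -12.356 m/s.
|v| = 12.356 m/s.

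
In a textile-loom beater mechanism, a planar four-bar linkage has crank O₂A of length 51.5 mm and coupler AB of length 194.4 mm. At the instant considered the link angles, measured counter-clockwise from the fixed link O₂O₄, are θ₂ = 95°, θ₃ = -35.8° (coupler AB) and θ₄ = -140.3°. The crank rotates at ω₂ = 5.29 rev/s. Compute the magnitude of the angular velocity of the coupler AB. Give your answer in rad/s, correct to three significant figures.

ω₂ = 33.24 rad/s (from 5.29 rev/s).
Differentiating the loop-closure r₂e^{iθ₂}+r₃e^{iθ₃}=r₁+r₄e^{iθ₄} gives r₂ω₂e^{iθ₂}+r₃ω₃e^{iθ₃}=r₄ω₄e^{iθ₄}.
Eliminating the other unknown: ω₃ = r₂ω₂ sin(θ₄−θ₂) / [r₃ sin(θ₃−θ₄)].
Numerator sine = +0.82214; denominator sine = +0.96815.
Result = 0.0515·33.24·(+0.82214) / (0.1944·(+0.96815)) = +7.4774 rad/s; magnitude 7.4774 rad/s.

7.48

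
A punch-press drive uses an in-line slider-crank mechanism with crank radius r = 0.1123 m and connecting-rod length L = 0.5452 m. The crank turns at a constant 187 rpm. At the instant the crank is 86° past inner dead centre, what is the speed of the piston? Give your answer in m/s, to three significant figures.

2.23

ω = 2π·187/60 = 19.58 rad/s
For an in-line slider-crank, x = r cosθ + √(L² − r² sin²θ), so v = −rω sinθ·[1 + r cosθ/√(L² − r² sin²θ)].
With r = 0.1123 m, L = 0.5452 m, θ = 86°: √(L² − r² sin²θ) = 0.53357 m.
v = −0.1123·19.58·0.99756·[1 + 0.1123·0.06976/0.53357] = -2.226 m/s.
|v| = 2.226 m/s.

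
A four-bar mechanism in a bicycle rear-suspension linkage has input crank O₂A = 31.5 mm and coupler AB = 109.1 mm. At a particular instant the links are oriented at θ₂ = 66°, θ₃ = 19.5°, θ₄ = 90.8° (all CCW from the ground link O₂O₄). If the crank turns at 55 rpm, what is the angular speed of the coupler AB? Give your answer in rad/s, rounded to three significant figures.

ω₂ = 5.76 rad/s (from 55 rpm).
Differentiating the loop-closure r₂e^{iθ₂}+r₃e^{iθ₃}=r₁+r₄e^{iθ₄} gives r₂ω₂e^{iθ₂}+r₃ω₃e^{iθ₃}=r₄ω₄e^{iθ₄}.
Eliminating the other unknown: ω₃ = r₂ω₂ sin(θ₄−θ₂) / [r₃ sin(θ₃−θ₄)].
Numerator sine = +0.41945; denominator sine = -0.94721.
Result = 0.0315·5.76·(+0.41945) / (0.1091·(-0.94721)) = -0.7364 rad/s; magnitude 0.7364 rad/s.

0.736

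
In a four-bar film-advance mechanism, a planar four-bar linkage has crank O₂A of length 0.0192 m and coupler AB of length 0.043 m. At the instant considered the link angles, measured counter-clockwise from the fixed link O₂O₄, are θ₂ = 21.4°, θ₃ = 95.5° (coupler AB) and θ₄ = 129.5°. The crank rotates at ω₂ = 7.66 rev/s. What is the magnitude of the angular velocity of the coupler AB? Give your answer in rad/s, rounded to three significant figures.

36.5

ω₂ = 48.13 rad/s (from 7.66 rev/s).
Differentiating the loop-closure r₂e^{iθ₂}+r₃e^{iθ₃}=r₁+r₄e^{iθ₄} gives r₂ω₂e^{iθ₂}+r₃ω₃e^{iθ₃}=r₄ω₄e^{iθ₄}.
Eliminating the other unknown: ω₃ = r₂ω₂ sin(θ₄−θ₂) / [r₃ sin(θ₃−θ₄)].
Numerator sine = +0.95052; denominator sine = -0.55919.
Result = 0.0192·48.13·(+0.95052) / (0.043·(-0.55919)) = -36.529 rad/s; magnitude 36.529 rad/s.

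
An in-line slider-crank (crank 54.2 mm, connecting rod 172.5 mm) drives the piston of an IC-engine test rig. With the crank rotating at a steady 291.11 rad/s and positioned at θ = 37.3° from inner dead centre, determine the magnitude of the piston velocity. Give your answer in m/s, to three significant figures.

ω = 291.1 rad/s
For an in-line slider-crank, x = r cosθ + √(L² − r² sin²θ), so v = −rω sinθ·[1 + r cosθ/√(L² − r² sin²θ)].
With r = 0.0542 m, L = 0.1725 m, θ = 37.3°: √(L² − r² sin²θ) = 0.16934 m.
v = −0.0542·291.1·0.60599·[1 + 0.0542·0.79547/0.16934] = -11.996 m/s.
|v| = 11.996 m/s.

12.0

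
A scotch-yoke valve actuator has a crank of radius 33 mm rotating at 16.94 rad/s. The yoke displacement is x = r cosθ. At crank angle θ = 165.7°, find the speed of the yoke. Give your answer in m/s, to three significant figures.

0.138

ω = 16.94 rad/s
x = r cosθ ⇒ ẋ = −rω sinθ.
|v| = rω|sinθ| = 0.033·16.94·|sin 165.7°| = 0.13808 m/s.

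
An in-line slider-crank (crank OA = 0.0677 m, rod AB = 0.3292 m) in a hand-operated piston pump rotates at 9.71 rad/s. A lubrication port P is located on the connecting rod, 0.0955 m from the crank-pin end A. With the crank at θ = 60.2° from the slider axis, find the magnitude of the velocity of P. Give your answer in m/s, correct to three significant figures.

ω = 9.71 rad/s.  Crank-pin speed |V_A| = rω = 0.65737 m/s, perpendicular to OA.
Rod angle: sinφ = −(r/L) sinθ ⇒ φ = -10.280°; ω_rod = −rω cosθ/√(L²−r²sin²θ) = -1.0086 rad/s.
V_P = V_A + ω_rod × AP, with AP = 0.0955 m along the rod.
Components: V_Px = −rω sinθ − a·ω_rod·sinφ = -0.58763 m/s;  V_Py = rω cosθ + a·ω_rod·cosφ = +0.23192 m/s.
|V_P| = √(V_Px² + V_Py²) = 0.63174 m/s.

0.632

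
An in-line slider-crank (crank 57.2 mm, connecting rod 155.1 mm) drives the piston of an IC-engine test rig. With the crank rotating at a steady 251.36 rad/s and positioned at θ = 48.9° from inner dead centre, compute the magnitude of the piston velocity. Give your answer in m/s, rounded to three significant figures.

13.6

ω = 251.4 rad/s
For an in-line slider-crank, x = r cosθ + √(L² − r² sin²θ), so v = −rω sinθ·[1 + r cosθ/√(L² − r² sin²θ)].
With r = 0.0572 m, L = 0.1551 m, θ = 48.9°: √(L² − r² sin²θ) = 0.14899 m.
v = −0.0572·251.4·0.75356·[1 + 0.0572·0.65738/0.14899] = -13.569 m/s.
|v| = 13.569 m/s.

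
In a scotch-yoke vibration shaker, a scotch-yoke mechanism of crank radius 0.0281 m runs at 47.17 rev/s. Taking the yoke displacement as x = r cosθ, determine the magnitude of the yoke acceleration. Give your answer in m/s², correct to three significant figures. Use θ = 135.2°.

1750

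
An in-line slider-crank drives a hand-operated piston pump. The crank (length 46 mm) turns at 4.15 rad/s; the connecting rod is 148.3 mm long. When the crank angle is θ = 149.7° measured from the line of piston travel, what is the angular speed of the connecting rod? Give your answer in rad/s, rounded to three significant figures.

1.13

ω = 4.15 rad/s
The rod makes angle φ with the slider axis where L sinφ = r sinθ; differentiating, L cosφ·φ̇ = r ω cosθ.
L cosφ = √(L² − r² sin²θ) = 0.14647 m.
|ω_rod| = r ω |cosθ| / √(L² − r² sin²θ) = 0.046·4.15·0.86340/0.14647 = 1.1253 rad/s.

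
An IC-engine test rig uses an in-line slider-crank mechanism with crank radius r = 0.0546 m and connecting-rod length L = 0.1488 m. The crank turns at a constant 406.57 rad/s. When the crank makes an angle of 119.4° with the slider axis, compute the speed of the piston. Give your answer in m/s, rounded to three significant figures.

ω = 406.6 rad/s
For an in-line slider-crank, x = r cosθ + √(L² − r² sin²θ), so v = −rω sinθ·[1 + r cosθ/√(L² − r² sin²θ)].
With r = 0.0546 m, L = 0.1488 m, θ = 119.4°: √(L² − r² sin²θ) = 0.14099 m.
v = −0.0546·406.6·0.87121·[1 + 0.0546·-0.49090/0.14099] = -15.663 m/s.
|v| = 15.663 m/s.

15.7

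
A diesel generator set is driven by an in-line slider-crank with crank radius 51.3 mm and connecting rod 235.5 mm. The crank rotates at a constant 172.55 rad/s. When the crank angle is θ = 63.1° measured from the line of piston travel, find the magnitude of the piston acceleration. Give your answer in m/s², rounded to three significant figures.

493

ω = 172.6 rad/s
x(θ) = r cosθ + √(L² − r² sin²θ); with ω constant, a = ω²·d²x/dθ².
d²x/dθ² = −r cosθ − r²(cos2θ)/√u − r⁴ sin²2θ/(4u^{3/2}),  u = L² − r² sin²θ = 0.0533673 m².
Substituting r = 0.0513 m, L = 0.2355 m, θ = 63.1°: d²x/dθ² = -0.016573 m.
a = ω²·d²x/dθ² = (172.6)²·(-0.016573) = -493.44 m/s²;  |a| = 493.44 m/s².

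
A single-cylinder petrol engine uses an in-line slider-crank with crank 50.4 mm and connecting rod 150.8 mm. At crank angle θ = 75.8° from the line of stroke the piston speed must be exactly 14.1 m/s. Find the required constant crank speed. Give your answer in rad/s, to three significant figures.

266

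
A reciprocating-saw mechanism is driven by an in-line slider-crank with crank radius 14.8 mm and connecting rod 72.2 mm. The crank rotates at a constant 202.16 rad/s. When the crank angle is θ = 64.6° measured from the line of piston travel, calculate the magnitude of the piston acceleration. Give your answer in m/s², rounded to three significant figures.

181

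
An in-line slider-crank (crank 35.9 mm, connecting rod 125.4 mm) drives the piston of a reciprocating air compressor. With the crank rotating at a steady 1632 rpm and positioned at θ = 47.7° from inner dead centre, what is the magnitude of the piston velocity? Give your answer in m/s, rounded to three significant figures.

ω = 2π·1632/60 = 170.9 rad/s
For an in-line slider-crank, x = r cosθ + √(L² − r² sin²θ), so v = −rω sinθ·[1 + r cosθ/√(L² − r² sin²θ)].
With r = 0.0359 m, L = 0.1254 m, θ = 47.7°: √(L² − r² sin²θ) = 0.12256 m.
v = −0.0359·170.9·0.73963·[1 + 0.0359·0.67301/0.12256] = -5.4326 m/s.
|v| = 5.4326 m/s.

5.43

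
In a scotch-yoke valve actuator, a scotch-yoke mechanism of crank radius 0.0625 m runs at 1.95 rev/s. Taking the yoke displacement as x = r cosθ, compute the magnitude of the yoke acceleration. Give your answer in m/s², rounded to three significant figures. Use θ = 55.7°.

ω = 12.25 rad/s (from 1.95 rev/s).
x = r cosθ ⇒ ẍ = −rω² cosθ (ω constant).
|a| = rω²|cosθ| = 0.0625·(12.25)²·|cos 55.7°| = 5.2872 m/s².

5.29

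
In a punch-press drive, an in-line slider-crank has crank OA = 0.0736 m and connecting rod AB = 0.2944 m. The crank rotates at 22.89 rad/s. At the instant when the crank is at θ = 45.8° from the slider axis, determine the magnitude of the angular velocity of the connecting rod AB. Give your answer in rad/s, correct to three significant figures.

4.06

ω = 22.89 rad/s
The rod makes angle φ with the slider axis where L sinφ = r sinθ; differentiating, L cosφ·φ̇ = r ω cosθ.
L cosφ = √(L² − r² sin²θ) = 0.28963 m.
|ω_rod| = r ω |cosθ| / √(L² − r² sin²θ) = 0.0736·22.89·0.69717/0.28963 = 4.0552 rad/s.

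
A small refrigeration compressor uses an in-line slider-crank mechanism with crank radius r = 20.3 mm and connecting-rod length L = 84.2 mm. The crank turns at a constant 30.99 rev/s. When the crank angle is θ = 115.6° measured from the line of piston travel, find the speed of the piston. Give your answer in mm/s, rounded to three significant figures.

ω = 2π·31 = 194.7 rad/s
For an in-line slider-crank, x = r cosθ + √(L² − r² sin²θ), so v = −rω sinθ·[1 + r cosθ/√(L² − r² sin²θ)].
With r = 0.0203 m, L = 0.0842 m, θ = 115.6°: √(L² − r² sin²θ) = 0.082186 m.
v = −0.0203·194.7·0.90183·[1 + 0.0203·-0.43209/0.082186] = -3.1843 m/s.
|v| = 3.1843 m/s = 3184.3 mm/s.

3180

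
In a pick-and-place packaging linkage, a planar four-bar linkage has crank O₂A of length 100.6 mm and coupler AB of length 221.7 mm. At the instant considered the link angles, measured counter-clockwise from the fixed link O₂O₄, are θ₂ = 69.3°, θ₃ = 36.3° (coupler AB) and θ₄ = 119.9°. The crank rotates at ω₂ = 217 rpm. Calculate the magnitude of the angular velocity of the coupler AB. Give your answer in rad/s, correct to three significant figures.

ω₂ = 22.72 rad/s (from 217 rpm).
Differentiating the loop-closure r₂e^{iθ₂}+r₃e^{iθ₃}=r₁+r₄e^{iθ₄} gives r₂ω₂e^{iθ₂}+r₃ω₃e^{iθ₃}=r₄ω₄e^{iθ₄}.
Eliminating the other unknown: ω₃ = r₂ω₂ sin(θ₄−θ₂) / [r₃ sin(θ₃−θ₄)].
Numerator sine = +0.77273; denominator sine = -0.99377.
Result = 0.1006·22.72·(+0.77273) / (0.2217·(-0.99377)) = -8.018 rad/s; magnitude 8.018 rad/s.

8.02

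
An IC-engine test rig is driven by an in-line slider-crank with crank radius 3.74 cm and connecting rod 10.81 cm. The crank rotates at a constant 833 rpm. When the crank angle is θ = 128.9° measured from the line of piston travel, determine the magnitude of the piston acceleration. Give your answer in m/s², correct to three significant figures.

197

ω = 2π·833/60 = 87.23 rad/s
x(θ) = r cosθ + √(L² − r² sin²θ); with ω constant, a = ω²·d²x/dθ².
d²x/dθ² = −r cosθ − r²(cos2θ)/√u − r⁴ sin²2θ/(4u^{3/2}),  u = L² − r² sin²θ = 0.0108384 m².
Substituting r = 0.0374 m, L = 0.1081 m, θ = 128.9°: d²x/dθ² = +0.025911 m.
a = ω²·d²x/dθ² = (87.23)²·(+0.025911) = +197.17 m/s²;  |a| = 197.17 m/s².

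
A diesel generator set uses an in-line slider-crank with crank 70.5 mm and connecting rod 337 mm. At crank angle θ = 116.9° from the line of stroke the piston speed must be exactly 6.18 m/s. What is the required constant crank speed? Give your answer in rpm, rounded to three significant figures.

1040

For an in-line slider-crank, |v_piston| = rω|sinθ|·[1 + r cosθ/√(L² − r² sin²θ)].
With r = 0.0705 m, L = 0.337 m, θ = 116.9°: the bracketed kinematic factor |dx/dθ| = 0.056815 m.
ω = v/|dx/dθ| = 6.18/0.056815 = 108.77 rad/s.
N = 60ω/(2π) = 1038.7 rpm.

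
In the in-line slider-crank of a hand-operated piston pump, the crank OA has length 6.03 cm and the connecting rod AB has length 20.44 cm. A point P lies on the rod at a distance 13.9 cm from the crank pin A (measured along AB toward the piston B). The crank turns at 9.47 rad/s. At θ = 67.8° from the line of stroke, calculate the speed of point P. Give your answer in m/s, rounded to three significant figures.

0.575

ω = 9.47 rad/s.  Crank-pin speed |V_A| = rω = 0.57104 m/s, perpendicular to OA.
Rod angle: sinφ = −(r/L) sinθ ⇒ φ = -15.851°; ω_rod = −rω cosθ/√(L²−r²sin²θ) = -1.0973 rad/s.
V_P = V_A + ω_rod × AP, with AP = 0.139 m along the rod.
Components: V_Px = −rω sinθ − a·ω_rod·sinφ = -0.57037 m/s;  V_Py = rω cosθ + a·ω_rod·cosφ = +0.069036 m/s.
|V_P| = √(V_Px² + V_Py²) = 0.57453 m/s.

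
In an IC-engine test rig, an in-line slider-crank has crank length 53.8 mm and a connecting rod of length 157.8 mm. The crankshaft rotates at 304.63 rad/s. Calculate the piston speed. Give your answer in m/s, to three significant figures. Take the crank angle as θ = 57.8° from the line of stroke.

ω = 304.6 rad/s
For an in-line slider-crank, x = r cosθ + √(L² − r² sin²θ), so v = −rω sinθ·[1 + r cosθ/√(L² − r² sin²θ)].
With r = 0.0538 m, L = 0.1578 m, θ = 57.8°: √(L² − r² sin²θ) = 0.15109 m.
v = −0.0538·304.6·0.84619·[1 + 0.0538·0.53288/0.15109] = -16.5 m/s.
|v| = 16.5 m/s.

16.5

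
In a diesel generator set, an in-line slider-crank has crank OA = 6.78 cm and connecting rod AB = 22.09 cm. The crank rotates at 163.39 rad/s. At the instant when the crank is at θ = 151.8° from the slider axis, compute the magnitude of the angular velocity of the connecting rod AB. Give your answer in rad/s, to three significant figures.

ω = 163.4 rad/s
The rod makes angle φ with the slider axis where L sinφ = r sinθ; differentiating, L cosφ·φ̇ = r ω cosθ.
L cosφ = √(L² − r² sin²θ) = 0.21856 m.
|ω_rod| = r ω |cosθ| / √(L² − r² sin²θ) = 0.0678·163.4·0.88130/0.21856 = 44.669 rad/s.

44.7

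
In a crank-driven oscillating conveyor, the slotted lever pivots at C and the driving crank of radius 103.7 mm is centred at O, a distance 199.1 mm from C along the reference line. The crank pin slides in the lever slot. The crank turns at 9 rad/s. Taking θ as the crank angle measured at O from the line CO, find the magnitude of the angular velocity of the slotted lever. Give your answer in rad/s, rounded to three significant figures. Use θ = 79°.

2.27

ω = 9 rad/s
Crank pin A relative to C: A = (d + r cosθ, r sinθ); lever angle φ = atan2(r sinθ, d + r cosθ).
Differentiating tanφ: φ̇ = rω(d cosθ + r)/(d² + r² + 2dr cosθ).
d² + r² + 2dr cosθ = |CA|² = 0.0582736 m²;  d cosθ + r = +0.14169 m.
|ω_lever| = |0.1037·9·+0.14169| / 0.0582736 = 2.2693 rad/s.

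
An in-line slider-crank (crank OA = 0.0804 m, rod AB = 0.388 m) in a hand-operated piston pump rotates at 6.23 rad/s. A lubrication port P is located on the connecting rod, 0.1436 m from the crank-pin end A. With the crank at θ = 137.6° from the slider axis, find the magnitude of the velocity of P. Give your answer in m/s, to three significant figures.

ω = 6.23 rad/s.  Crank-pin speed |V_A| = rω = 0.50089 m/s, perpendicular to OA.
Rod angle: sinφ = −(r/L) sinθ ⇒ φ = -8.032°; ω_rod = −rω cosθ/√(L²−r²sin²θ) = +0.96276 rad/s.
V_P = V_A + ω_rod × AP, with AP = 0.1436 m along the rod.
Components: V_Px = −rω sinθ − a·ω_rod·sinφ = -0.31844 m/s;  V_Py = rω cosθ + a·ω_rod·cosφ = -0.23299 m/s.
|V_P| = √(V_Px² + V_Py²) = 0.39457 m/s.

0.395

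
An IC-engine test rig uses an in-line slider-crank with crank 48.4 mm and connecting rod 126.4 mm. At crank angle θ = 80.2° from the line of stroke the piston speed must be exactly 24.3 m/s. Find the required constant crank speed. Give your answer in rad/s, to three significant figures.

For an in-line slider-crank, |v_piston| = rω|sinθ|·[1 + r cosθ/√(L² − r² sin²θ)].
With r = 0.0484 m, L = 0.1264 m, θ = 80.2°: the bracketed kinematic factor |dx/dθ| = 0.05105 m.
ω = v/|dx/dθ| = 24.3/0.05105 = 476 rad/s.

476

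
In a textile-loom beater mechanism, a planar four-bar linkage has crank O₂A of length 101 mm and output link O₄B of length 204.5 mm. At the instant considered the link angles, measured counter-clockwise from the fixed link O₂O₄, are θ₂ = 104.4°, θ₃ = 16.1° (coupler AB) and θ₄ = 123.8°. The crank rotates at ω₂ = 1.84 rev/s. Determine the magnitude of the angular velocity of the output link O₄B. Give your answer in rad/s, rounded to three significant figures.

5.99

ω₂ = 11.56 rad/s (from 1.84 rev/s).
Differentiating the loop-closure r₂e^{iθ₂}+r₃e^{iθ₃}=r₁+r₄e^{iθ₄} gives r₂ω₂e^{iθ₂}+r₃ω₃e^{iθ₃}=r₄ω₄e^{iθ₄}.
Eliminating the other unknown: ω₄ = r₂ω₂ sin(θ₂−θ₃) / [r₄ sin(θ₄−θ₃)].
Numerator sine = +0.99956; denominator sine = +0.95266.
Result = 0.101·11.56·(+0.99956) / (0.2045·(+0.95266)) = +5.991 rad/s; magnitude 5.991 rad/s.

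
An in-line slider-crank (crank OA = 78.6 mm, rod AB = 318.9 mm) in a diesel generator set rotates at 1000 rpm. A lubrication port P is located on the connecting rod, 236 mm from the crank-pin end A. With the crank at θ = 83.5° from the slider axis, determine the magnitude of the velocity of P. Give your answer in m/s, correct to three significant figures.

8.36

ω = 104.7 rad/s.  Crank-pin speed |V_A| = rω = 8.231 m/s, perpendicular to OA.
Rod angle: sinφ = −(r/L) sinθ ⇒ φ = -14.175°; ω_rod = −rω cosθ/√(L²−r²sin²θ) = -3.0136 rad/s.
V_P = V_A + ω_rod × AP, with AP = 0.236 m along the rod.
Components: V_Px = −rω sinθ − a·ω_rod·sinφ = -8.3522 m/s;  V_Py = rω cosθ + a·ω_rod·cosφ = +0.24222 m/s.
|V_P| = √(V_Px² + V_Py²) = 8.3557 m/s.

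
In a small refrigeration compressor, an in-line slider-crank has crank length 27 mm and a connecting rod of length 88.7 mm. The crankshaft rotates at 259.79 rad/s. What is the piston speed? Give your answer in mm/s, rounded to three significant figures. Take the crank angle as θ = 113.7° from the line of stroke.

5600

ω = 259.8 rad/s
For an in-line slider-crank, x = r cosθ + √(L² − r² sin²θ), so v = −rω sinθ·[1 + r cosθ/√(L² − r² sin²θ)].
With r = 0.027 m, L = 0.0887 m, θ = 113.7°: √(L² − r² sin²θ) = 0.085185 m.
v = −0.027·259.8·0.91566·[1 + 0.027·-0.40195/0.085185] = -5.6045 m/s.
|v| = 5.6045 m/s = 5604.5 mm/s.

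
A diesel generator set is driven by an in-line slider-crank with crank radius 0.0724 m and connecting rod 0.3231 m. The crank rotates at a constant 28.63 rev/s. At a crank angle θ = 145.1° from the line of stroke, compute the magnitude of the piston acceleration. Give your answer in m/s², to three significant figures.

1730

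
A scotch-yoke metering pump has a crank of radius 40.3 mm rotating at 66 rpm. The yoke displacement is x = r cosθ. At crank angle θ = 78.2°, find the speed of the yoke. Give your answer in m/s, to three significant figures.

0.273

ω = 6.912 rad/s (from 66 rpm).
x = r cosθ ⇒ ẋ = −rω sinθ.
|v| = rω|sinθ| = 0.0403·6.912·|sin 78.2°| = 0.27265 m/s.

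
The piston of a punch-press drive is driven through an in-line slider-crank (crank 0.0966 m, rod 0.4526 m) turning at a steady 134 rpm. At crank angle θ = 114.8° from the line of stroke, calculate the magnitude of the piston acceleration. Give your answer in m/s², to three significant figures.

ω = 2π·134/60 = 14.03 rad/s
x(θ) = r cosθ + √(L² − r² sin²θ); with ω constant, a = ω²·d²x/dθ².
d²x/dθ² = −r cosθ − r²(cos2θ)/√u − r⁴ sin²2θ/(4u^{3/2}),  u = L² − r² sin²θ = 0.197157 m².
Substituting r = 0.0966 m, L = 0.4526 m, θ = 114.8°: d²x/dθ² = +0.053996 m.
a = ω²·d²x/dθ² = (14.03)²·(+0.053996) = +10.632 m/s²;  |a| = 10.632 m/s².

10.6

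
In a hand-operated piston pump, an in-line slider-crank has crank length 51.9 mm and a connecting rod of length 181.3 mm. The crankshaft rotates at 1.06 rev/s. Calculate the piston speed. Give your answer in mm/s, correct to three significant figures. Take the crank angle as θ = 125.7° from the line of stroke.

232

ω = 2π·1.06 = 6.66 rad/s
For an in-line slider-crank, x = r cosθ + √(L² − r² sin²θ), so v = −rω sinθ·[1 + r cosθ/√(L² − r² sin²θ)].
With r = 0.0519 m, L = 0.1813 m, θ = 125.7°: √(L² − r² sin²θ) = 0.17633 m.
v = −0.0519·6.66·0.81208·[1 + 0.0519·-0.58354/0.17633] = -0.23249 m/s.
|v| = 0.23249 m/s = 232.49 mm/s.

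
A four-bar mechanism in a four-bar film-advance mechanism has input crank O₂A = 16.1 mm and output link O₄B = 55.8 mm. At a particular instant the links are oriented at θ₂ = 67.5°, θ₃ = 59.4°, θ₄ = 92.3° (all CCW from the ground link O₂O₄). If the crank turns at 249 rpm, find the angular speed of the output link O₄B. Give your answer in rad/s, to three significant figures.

ω₂ = 26.08 rad/s (from 249 rpm).
Differentiating the loop-closure r₂e^{iθ₂}+r₃e^{iθ₃}=r₁+r₄e^{iθ₄} gives r₂ω₂e^{iθ₂}+r₃ω₃e^{iθ₃}=r₄ω₄e^{iθ₄}.
Eliminating the other unknown: ω₄ = r₂ω₂ sin(θ₂−θ₃) / [r₄ sin(θ₄−θ₃)].
Numerator sine = +0.14090; denominator sine = +0.54317.
Result = 0.0161·26.08·(+0.14090) / (0.0558·(+0.54317)) = +1.9516 rad/s; magnitude 1.9516 rad/s.

1.95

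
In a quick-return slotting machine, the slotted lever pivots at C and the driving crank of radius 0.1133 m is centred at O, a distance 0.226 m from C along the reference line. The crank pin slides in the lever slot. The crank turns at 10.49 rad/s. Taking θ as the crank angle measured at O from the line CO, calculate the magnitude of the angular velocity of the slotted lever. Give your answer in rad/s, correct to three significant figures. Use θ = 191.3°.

9.40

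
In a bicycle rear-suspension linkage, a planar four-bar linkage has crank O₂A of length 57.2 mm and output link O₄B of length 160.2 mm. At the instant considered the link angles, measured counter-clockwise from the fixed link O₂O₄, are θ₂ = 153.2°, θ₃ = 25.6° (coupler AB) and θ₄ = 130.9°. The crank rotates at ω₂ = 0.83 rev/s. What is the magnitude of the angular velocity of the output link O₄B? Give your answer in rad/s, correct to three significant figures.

ω₂ = 5.215 rad/s (from 0.83 rev/s).
Differentiating the loop-closure r₂e^{iθ₂}+r₃e^{iθ₃}=r₁+r₄e^{iθ₄} gives r₂ω₂e^{iθ₂}+r₃ω₃e^{iθ₃}=r₄ω₄e^{iθ₄}.
Eliminating the other unknown: ω₄ = r₂ω₂ sin(θ₂−θ₃) / [r₄ sin(θ₄−θ₃)].
Numerator sine = +0.79229; denominator sine = +0.96456.
Result = 0.0572·5.215·(+0.79229) / (0.1602·(+0.96456)) = +1.5295 rad/s; magnitude 1.5295 rad/s.

1.53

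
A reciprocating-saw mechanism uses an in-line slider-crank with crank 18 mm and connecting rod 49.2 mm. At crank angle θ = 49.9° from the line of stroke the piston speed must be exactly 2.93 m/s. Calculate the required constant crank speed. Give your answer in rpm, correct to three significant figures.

1630

For an in-line slider-crank, |v_piston| = rω|sinθ|·[1 + r cosθ/√(L² − r² sin²θ)].
With r = 0.018 m, L = 0.0492 m, θ = 49.9°: the bracketed kinematic factor |dx/dθ| = 0.017148 m.
ω = v/|dx/dθ| = 2.93/0.017148 = 170.86 rad/s.
N = 60ω/(2π) = 1631.6 rpm.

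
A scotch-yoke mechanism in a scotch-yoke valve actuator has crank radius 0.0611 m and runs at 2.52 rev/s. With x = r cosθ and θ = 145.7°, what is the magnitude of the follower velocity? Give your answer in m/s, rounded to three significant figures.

ω = 15.83 rad/s (from 2.52 rev/s).
x = r cosθ ⇒ ẋ = −rω sinθ.
|v| = rω|sinθ| = 0.0611·15.83·|sin 145.7°| = 0.54517 m/s.

0.545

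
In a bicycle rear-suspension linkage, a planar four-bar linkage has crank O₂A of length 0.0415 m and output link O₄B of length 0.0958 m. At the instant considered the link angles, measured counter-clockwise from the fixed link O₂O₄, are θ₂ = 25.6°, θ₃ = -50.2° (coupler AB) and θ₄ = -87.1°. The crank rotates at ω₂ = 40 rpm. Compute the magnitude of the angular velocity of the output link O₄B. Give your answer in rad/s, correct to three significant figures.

2.93

ω₂ = 4.189 rad/s (from 40 rpm).
Differentiating the loop-closure r₂e^{iθ₂}+r₃e^{iθ₃}=r₁+r₄e^{iθ₄} gives r₂ω₂e^{iθ₂}+r₃ω₃e^{iθ₃}=r₄ω₄e^{iθ₄}.
Eliminating the other unknown: ω₄ = r₂ω₂ sin(θ₂−θ₃) / [r₄ sin(θ₄−θ₃)].
Numerator sine = +0.96945; denominator sine = -0.60042.
Result = 0.0415·4.189·(+0.96945) / (0.0958·(-0.60042)) = -2.9298 rad/s; magnitude 2.9298 rad/s.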